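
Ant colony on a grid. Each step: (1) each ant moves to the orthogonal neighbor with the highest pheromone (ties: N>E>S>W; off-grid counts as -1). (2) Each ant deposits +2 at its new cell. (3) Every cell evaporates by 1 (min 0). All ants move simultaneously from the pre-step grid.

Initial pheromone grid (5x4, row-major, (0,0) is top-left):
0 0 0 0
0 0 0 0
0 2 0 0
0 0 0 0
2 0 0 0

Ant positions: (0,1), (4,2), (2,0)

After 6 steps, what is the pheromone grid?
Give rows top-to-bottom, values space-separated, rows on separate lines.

After step 1: ants at (0,2),(3,2),(2,1)
  0 0 1 0
  0 0 0 0
  0 3 0 0
  0 0 1 0
  1 0 0 0
After step 2: ants at (0,3),(2,2),(1,1)
  0 0 0 1
  0 1 0 0
  0 2 1 0
  0 0 0 0
  0 0 0 0
After step 3: ants at (1,3),(2,1),(2,1)
  0 0 0 0
  0 0 0 1
  0 5 0 0
  0 0 0 0
  0 0 0 0
After step 4: ants at (0,3),(1,1),(1,1)
  0 0 0 1
  0 3 0 0
  0 4 0 0
  0 0 0 0
  0 0 0 0
After step 5: ants at (1,3),(2,1),(2,1)
  0 0 0 0
  0 2 0 1
  0 7 0 0
  0 0 0 0
  0 0 0 0
After step 6: ants at (0,3),(1,1),(1,1)
  0 0 0 1
  0 5 0 0
  0 6 0 0
  0 0 0 0
  0 0 0 0

0 0 0 1
0 5 0 0
0 6 0 0
0 0 0 0
0 0 0 0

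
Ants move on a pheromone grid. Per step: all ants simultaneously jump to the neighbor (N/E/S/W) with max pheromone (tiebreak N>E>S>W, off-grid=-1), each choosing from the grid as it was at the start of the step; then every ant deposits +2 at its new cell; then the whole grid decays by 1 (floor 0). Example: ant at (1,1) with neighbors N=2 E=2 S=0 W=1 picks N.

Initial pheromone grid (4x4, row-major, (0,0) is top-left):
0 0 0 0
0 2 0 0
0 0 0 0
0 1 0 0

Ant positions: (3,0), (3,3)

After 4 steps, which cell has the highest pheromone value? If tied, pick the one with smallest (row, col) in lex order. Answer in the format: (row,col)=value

Answer: (1,3)=1

Derivation:
Step 1: ant0:(3,0)->E->(3,1) | ant1:(3,3)->N->(2,3)
  grid max=2 at (3,1)
Step 2: ant0:(3,1)->N->(2,1) | ant1:(2,3)->N->(1,3)
  grid max=1 at (1,3)
Step 3: ant0:(2,1)->S->(3,1) | ant1:(1,3)->N->(0,3)
  grid max=2 at (3,1)
Step 4: ant0:(3,1)->N->(2,1) | ant1:(0,3)->S->(1,3)
  grid max=1 at (1,3)
Final grid:
  0 0 0 0
  0 0 0 1
  0 1 0 0
  0 1 0 0
Max pheromone 1 at (1,3)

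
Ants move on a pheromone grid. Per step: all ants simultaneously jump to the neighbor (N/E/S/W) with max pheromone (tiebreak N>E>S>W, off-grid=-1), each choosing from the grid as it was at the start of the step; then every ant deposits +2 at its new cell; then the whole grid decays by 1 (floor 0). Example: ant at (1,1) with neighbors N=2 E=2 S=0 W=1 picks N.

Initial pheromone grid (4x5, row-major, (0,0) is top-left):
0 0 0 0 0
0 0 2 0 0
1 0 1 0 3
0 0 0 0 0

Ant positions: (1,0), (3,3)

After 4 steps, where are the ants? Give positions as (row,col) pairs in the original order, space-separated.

Step 1: ant0:(1,0)->S->(2,0) | ant1:(3,3)->N->(2,3)
  grid max=2 at (2,0)
Step 2: ant0:(2,0)->N->(1,0) | ant1:(2,3)->E->(2,4)
  grid max=3 at (2,4)
Step 3: ant0:(1,0)->S->(2,0) | ant1:(2,4)->N->(1,4)
  grid max=2 at (2,0)
Step 4: ant0:(2,0)->N->(1,0) | ant1:(1,4)->S->(2,4)
  grid max=3 at (2,4)

(1,0) (2,4)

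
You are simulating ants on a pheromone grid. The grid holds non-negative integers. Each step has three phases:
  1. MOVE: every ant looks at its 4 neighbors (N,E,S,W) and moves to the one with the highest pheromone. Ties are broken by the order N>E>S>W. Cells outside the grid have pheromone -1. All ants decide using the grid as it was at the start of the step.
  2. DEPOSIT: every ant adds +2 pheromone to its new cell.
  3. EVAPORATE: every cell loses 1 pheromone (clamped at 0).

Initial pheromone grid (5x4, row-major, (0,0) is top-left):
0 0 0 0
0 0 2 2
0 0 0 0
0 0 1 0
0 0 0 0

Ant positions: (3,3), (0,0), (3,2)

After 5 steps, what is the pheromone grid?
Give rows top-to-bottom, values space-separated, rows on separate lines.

After step 1: ants at (3,2),(0,1),(2,2)
  0 1 0 0
  0 0 1 1
  0 0 1 0
  0 0 2 0
  0 0 0 0
After step 2: ants at (2,2),(0,2),(3,2)
  0 0 1 0
  0 0 0 0
  0 0 2 0
  0 0 3 0
  0 0 0 0
After step 3: ants at (3,2),(0,3),(2,2)
  0 0 0 1
  0 0 0 0
  0 0 3 0
  0 0 4 0
  0 0 0 0
After step 4: ants at (2,2),(1,3),(3,2)
  0 0 0 0
  0 0 0 1
  0 0 4 0
  0 0 5 0
  0 0 0 0
After step 5: ants at (3,2),(0,3),(2,2)
  0 0 0 1
  0 0 0 0
  0 0 5 0
  0 0 6 0
  0 0 0 0

0 0 0 1
0 0 0 0
0 0 5 0
0 0 6 0
0 0 0 0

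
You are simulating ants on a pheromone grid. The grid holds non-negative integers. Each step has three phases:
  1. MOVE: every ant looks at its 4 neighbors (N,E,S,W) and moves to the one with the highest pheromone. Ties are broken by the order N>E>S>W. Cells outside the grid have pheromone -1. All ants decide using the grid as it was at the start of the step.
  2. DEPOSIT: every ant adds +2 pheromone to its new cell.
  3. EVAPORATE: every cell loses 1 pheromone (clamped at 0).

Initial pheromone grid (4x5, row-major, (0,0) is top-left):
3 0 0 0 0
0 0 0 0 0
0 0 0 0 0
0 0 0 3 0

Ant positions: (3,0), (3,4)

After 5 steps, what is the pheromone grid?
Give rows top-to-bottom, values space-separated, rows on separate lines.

After step 1: ants at (2,0),(3,3)
  2 0 0 0 0
  0 0 0 0 0
  1 0 0 0 0
  0 0 0 4 0
After step 2: ants at (1,0),(2,3)
  1 0 0 0 0
  1 0 0 0 0
  0 0 0 1 0
  0 0 0 3 0
After step 3: ants at (0,0),(3,3)
  2 0 0 0 0
  0 0 0 0 0
  0 0 0 0 0
  0 0 0 4 0
After step 4: ants at (0,1),(2,3)
  1 1 0 0 0
  0 0 0 0 0
  0 0 0 1 0
  0 0 0 3 0
After step 5: ants at (0,0),(3,3)
  2 0 0 0 0
  0 0 0 0 0
  0 0 0 0 0
  0 0 0 4 0

2 0 0 0 0
0 0 0 0 0
0 0 0 0 0
0 0 0 4 0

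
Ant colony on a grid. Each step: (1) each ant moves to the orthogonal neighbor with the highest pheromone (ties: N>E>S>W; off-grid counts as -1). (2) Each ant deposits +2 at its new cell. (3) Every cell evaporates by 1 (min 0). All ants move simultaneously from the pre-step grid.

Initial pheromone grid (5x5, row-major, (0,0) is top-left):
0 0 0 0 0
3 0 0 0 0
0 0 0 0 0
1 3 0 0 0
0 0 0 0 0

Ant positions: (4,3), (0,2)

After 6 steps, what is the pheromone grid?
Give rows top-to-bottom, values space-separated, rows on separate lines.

After step 1: ants at (3,3),(0,3)
  0 0 0 1 0
  2 0 0 0 0
  0 0 0 0 0
  0 2 0 1 0
  0 0 0 0 0
After step 2: ants at (2,3),(0,4)
  0 0 0 0 1
  1 0 0 0 0
  0 0 0 1 0
  0 1 0 0 0
  0 0 0 0 0
After step 3: ants at (1,3),(1,4)
  0 0 0 0 0
  0 0 0 1 1
  0 0 0 0 0
  0 0 0 0 0
  0 0 0 0 0
After step 4: ants at (1,4),(1,3)
  0 0 0 0 0
  0 0 0 2 2
  0 0 0 0 0
  0 0 0 0 0
  0 0 0 0 0
After step 5: ants at (1,3),(1,4)
  0 0 0 0 0
  0 0 0 3 3
  0 0 0 0 0
  0 0 0 0 0
  0 0 0 0 0
After step 6: ants at (1,4),(1,3)
  0 0 0 0 0
  0 0 0 4 4
  0 0 0 0 0
  0 0 0 0 0
  0 0 0 0 0

0 0 0 0 0
0 0 0 4 4
0 0 0 0 0
0 0 0 0 0
0 0 0 0 0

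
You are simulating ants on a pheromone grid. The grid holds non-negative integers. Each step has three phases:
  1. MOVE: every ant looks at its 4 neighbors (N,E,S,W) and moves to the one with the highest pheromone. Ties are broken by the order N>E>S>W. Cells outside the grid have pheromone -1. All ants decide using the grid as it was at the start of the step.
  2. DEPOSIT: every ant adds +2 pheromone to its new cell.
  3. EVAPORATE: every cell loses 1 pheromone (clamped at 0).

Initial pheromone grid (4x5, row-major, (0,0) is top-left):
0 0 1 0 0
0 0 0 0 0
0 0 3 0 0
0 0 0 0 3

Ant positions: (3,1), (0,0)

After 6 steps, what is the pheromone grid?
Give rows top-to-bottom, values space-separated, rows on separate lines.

After step 1: ants at (2,1),(0,1)
  0 1 0 0 0
  0 0 0 0 0
  0 1 2 0 0
  0 0 0 0 2
After step 2: ants at (2,2),(0,2)
  0 0 1 0 0
  0 0 0 0 0
  0 0 3 0 0
  0 0 0 0 1
After step 3: ants at (1,2),(0,3)
  0 0 0 1 0
  0 0 1 0 0
  0 0 2 0 0
  0 0 0 0 0
After step 4: ants at (2,2),(0,4)
  0 0 0 0 1
  0 0 0 0 0
  0 0 3 0 0
  0 0 0 0 0
After step 5: ants at (1,2),(1,4)
  0 0 0 0 0
  0 0 1 0 1
  0 0 2 0 0
  0 0 0 0 0
After step 6: ants at (2,2),(0,4)
  0 0 0 0 1
  0 0 0 0 0
  0 0 3 0 0
  0 0 0 0 0

0 0 0 0 1
0 0 0 0 0
0 0 3 0 0
0 0 0 0 0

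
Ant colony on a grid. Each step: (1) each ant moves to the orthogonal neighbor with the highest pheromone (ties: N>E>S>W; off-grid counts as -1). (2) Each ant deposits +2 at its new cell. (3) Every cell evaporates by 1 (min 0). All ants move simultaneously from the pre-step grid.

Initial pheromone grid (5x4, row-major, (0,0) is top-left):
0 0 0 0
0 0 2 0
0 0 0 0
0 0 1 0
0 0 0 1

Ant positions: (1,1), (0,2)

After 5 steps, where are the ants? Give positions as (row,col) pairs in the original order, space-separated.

Step 1: ant0:(1,1)->E->(1,2) | ant1:(0,2)->S->(1,2)
  grid max=5 at (1,2)
Step 2: ant0:(1,2)->N->(0,2) | ant1:(1,2)->N->(0,2)
  grid max=4 at (1,2)
Step 3: ant0:(0,2)->S->(1,2) | ant1:(0,2)->S->(1,2)
  grid max=7 at (1,2)
Step 4: ant0:(1,2)->N->(0,2) | ant1:(1,2)->N->(0,2)
  grid max=6 at (1,2)
Step 5: ant0:(0,2)->S->(1,2) | ant1:(0,2)->S->(1,2)
  grid max=9 at (1,2)

(1,2) (1,2)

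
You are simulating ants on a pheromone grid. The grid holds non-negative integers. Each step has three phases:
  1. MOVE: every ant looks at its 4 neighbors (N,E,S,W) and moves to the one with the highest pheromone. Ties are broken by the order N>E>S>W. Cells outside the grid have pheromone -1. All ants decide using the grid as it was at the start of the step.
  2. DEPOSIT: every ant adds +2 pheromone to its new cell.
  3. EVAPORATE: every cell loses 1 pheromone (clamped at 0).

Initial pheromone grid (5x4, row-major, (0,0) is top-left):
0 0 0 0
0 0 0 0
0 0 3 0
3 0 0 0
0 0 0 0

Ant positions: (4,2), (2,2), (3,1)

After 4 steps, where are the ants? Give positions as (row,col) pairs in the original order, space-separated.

Step 1: ant0:(4,2)->N->(3,2) | ant1:(2,2)->N->(1,2) | ant2:(3,1)->W->(3,0)
  grid max=4 at (3,0)
Step 2: ant0:(3,2)->N->(2,2) | ant1:(1,2)->S->(2,2) | ant2:(3,0)->N->(2,0)
  grid max=5 at (2,2)
Step 3: ant0:(2,2)->N->(1,2) | ant1:(2,2)->N->(1,2) | ant2:(2,0)->S->(3,0)
  grid max=4 at (2,2)
Step 4: ant0:(1,2)->S->(2,2) | ant1:(1,2)->S->(2,2) | ant2:(3,0)->N->(2,0)
  grid max=7 at (2,2)

(2,2) (2,2) (2,0)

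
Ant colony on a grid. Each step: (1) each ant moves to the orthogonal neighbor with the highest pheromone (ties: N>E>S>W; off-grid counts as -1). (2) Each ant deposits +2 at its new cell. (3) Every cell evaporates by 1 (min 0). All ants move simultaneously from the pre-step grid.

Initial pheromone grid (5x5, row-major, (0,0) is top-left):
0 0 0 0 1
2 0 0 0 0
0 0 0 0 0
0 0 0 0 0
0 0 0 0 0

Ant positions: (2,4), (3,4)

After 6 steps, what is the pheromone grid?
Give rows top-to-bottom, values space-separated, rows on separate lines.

After step 1: ants at (1,4),(2,4)
  0 0 0 0 0
  1 0 0 0 1
  0 0 0 0 1
  0 0 0 0 0
  0 0 0 0 0
After step 2: ants at (2,4),(1,4)
  0 0 0 0 0
  0 0 0 0 2
  0 0 0 0 2
  0 0 0 0 0
  0 0 0 0 0
After step 3: ants at (1,4),(2,4)
  0 0 0 0 0
  0 0 0 0 3
  0 0 0 0 3
  0 0 0 0 0
  0 0 0 0 0
After step 4: ants at (2,4),(1,4)
  0 0 0 0 0
  0 0 0 0 4
  0 0 0 0 4
  0 0 0 0 0
  0 0 0 0 0
After step 5: ants at (1,4),(2,4)
  0 0 0 0 0
  0 0 0 0 5
  0 0 0 0 5
  0 0 0 0 0
  0 0 0 0 0
After step 6: ants at (2,4),(1,4)
  0 0 0 0 0
  0 0 0 0 6
  0 0 0 0 6
  0 0 0 0 0
  0 0 0 0 0

0 0 0 0 0
0 0 0 0 6
0 0 0 0 6
0 0 0 0 0
0 0 0 0 0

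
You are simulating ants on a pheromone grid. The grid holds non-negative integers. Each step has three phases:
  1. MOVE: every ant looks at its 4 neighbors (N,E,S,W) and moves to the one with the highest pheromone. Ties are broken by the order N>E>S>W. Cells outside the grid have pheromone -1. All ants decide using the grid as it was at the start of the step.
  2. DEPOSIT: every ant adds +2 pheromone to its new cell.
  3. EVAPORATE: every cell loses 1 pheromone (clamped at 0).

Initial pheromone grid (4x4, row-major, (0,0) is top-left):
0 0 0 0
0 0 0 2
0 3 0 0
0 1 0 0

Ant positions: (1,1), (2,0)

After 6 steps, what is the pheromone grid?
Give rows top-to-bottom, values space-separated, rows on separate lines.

After step 1: ants at (2,1),(2,1)
  0 0 0 0
  0 0 0 1
  0 6 0 0
  0 0 0 0
After step 2: ants at (1,1),(1,1)
  0 0 0 0
  0 3 0 0
  0 5 0 0
  0 0 0 0
After step 3: ants at (2,1),(2,1)
  0 0 0 0
  0 2 0 0
  0 8 0 0
  0 0 0 0
After step 4: ants at (1,1),(1,1)
  0 0 0 0
  0 5 0 0
  0 7 0 0
  0 0 0 0
After step 5: ants at (2,1),(2,1)
  0 0 0 0
  0 4 0 0
  0 10 0 0
  0 0 0 0
After step 6: ants at (1,1),(1,1)
  0 0 0 0
  0 7 0 0
  0 9 0 0
  0 0 0 0

0 0 0 0
0 7 0 0
0 9 0 0
0 0 0 0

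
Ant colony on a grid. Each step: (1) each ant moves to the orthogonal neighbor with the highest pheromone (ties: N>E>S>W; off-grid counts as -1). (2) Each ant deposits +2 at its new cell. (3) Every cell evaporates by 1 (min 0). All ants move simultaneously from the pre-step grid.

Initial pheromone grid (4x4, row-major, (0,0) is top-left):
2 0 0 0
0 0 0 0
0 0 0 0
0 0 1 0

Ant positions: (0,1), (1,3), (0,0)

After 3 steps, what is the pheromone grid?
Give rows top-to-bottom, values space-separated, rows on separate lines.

After step 1: ants at (0,0),(0,3),(0,1)
  3 1 0 1
  0 0 0 0
  0 0 0 0
  0 0 0 0
After step 2: ants at (0,1),(1,3),(0,0)
  4 2 0 0
  0 0 0 1
  0 0 0 0
  0 0 0 0
After step 3: ants at (0,0),(0,3),(0,1)
  5 3 0 1
  0 0 0 0
  0 0 0 0
  0 0 0 0

5 3 0 1
0 0 0 0
0 0 0 0
0 0 0 0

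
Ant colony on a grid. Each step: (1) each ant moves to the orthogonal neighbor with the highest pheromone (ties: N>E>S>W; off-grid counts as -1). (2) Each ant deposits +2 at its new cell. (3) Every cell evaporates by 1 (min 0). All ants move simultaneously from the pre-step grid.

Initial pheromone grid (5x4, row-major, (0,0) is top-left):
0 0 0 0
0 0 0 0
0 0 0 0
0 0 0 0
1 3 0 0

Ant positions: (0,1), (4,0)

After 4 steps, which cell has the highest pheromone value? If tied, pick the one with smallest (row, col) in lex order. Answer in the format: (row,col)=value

Answer: (4,1)=3

Derivation:
Step 1: ant0:(0,1)->E->(0,2) | ant1:(4,0)->E->(4,1)
  grid max=4 at (4,1)
Step 2: ant0:(0,2)->E->(0,3) | ant1:(4,1)->N->(3,1)
  grid max=3 at (4,1)
Step 3: ant0:(0,3)->S->(1,3) | ant1:(3,1)->S->(4,1)
  grid max=4 at (4,1)
Step 4: ant0:(1,3)->N->(0,3) | ant1:(4,1)->N->(3,1)
  grid max=3 at (4,1)
Final grid:
  0 0 0 1
  0 0 0 0
  0 0 0 0
  0 1 0 0
  0 3 0 0
Max pheromone 3 at (4,1)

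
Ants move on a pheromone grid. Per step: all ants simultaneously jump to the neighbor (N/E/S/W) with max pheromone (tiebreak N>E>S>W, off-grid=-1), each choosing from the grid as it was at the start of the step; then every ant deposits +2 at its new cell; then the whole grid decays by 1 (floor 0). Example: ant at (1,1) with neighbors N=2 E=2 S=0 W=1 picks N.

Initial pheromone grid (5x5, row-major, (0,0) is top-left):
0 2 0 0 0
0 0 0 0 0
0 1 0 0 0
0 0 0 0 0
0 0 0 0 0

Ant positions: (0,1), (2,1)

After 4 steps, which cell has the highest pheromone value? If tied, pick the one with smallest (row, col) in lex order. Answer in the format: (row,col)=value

Step 1: ant0:(0,1)->E->(0,2) | ant1:(2,1)->N->(1,1)
  grid max=1 at (0,1)
Step 2: ant0:(0,2)->W->(0,1) | ant1:(1,1)->N->(0,1)
  grid max=4 at (0,1)
Step 3: ant0:(0,1)->E->(0,2) | ant1:(0,1)->E->(0,2)
  grid max=3 at (0,1)
Step 4: ant0:(0,2)->W->(0,1) | ant1:(0,2)->W->(0,1)
  grid max=6 at (0,1)
Final grid:
  0 6 2 0 0
  0 0 0 0 0
  0 0 0 0 0
  0 0 0 0 0
  0 0 0 0 0
Max pheromone 6 at (0,1)

Answer: (0,1)=6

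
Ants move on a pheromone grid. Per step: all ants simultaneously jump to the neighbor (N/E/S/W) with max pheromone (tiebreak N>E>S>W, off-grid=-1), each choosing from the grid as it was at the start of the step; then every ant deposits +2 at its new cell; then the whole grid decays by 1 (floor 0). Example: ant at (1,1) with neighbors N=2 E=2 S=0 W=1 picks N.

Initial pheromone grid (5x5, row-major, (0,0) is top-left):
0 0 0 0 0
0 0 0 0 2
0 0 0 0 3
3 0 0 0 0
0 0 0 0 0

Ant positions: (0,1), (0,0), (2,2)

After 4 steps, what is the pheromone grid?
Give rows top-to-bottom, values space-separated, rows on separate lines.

After step 1: ants at (0,2),(0,1),(1,2)
  0 1 1 0 0
  0 0 1 0 1
  0 0 0 0 2
  2 0 0 0 0
  0 0 0 0 0
After step 2: ants at (1,2),(0,2),(0,2)
  0 0 4 0 0
  0 0 2 0 0
  0 0 0 0 1
  1 0 0 0 0
  0 0 0 0 0
After step 3: ants at (0,2),(1,2),(1,2)
  0 0 5 0 0
  0 0 5 0 0
  0 0 0 0 0
  0 0 0 0 0
  0 0 0 0 0
After step 4: ants at (1,2),(0,2),(0,2)
  0 0 8 0 0
  0 0 6 0 0
  0 0 0 0 0
  0 0 0 0 0
  0 0 0 0 0

0 0 8 0 0
0 0 6 0 0
0 0 0 0 0
0 0 0 0 0
0 0 0 0 0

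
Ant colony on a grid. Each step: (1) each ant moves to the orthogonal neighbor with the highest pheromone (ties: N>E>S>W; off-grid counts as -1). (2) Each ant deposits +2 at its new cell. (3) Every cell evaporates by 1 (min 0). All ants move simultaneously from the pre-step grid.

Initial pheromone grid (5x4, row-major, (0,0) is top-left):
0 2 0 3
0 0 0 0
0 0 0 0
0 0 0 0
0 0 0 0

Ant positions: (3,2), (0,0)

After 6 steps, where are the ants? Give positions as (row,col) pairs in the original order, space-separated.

Step 1: ant0:(3,2)->N->(2,2) | ant1:(0,0)->E->(0,1)
  grid max=3 at (0,1)
Step 2: ant0:(2,2)->N->(1,2) | ant1:(0,1)->E->(0,2)
  grid max=2 at (0,1)
Step 3: ant0:(1,2)->N->(0,2) | ant1:(0,2)->W->(0,1)
  grid max=3 at (0,1)
Step 4: ant0:(0,2)->W->(0,1) | ant1:(0,1)->E->(0,2)
  grid max=4 at (0,1)
Step 5: ant0:(0,1)->E->(0,2) | ant1:(0,2)->W->(0,1)
  grid max=5 at (0,1)
Step 6: ant0:(0,2)->W->(0,1) | ant1:(0,1)->E->(0,2)
  grid max=6 at (0,1)

(0,1) (0,2)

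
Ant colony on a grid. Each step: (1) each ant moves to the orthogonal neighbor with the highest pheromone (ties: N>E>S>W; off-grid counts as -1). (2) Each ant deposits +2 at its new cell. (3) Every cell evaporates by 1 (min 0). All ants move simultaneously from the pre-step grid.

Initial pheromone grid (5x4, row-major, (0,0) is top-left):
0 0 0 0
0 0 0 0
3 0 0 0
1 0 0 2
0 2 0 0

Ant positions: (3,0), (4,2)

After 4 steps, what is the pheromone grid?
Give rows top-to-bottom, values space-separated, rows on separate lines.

After step 1: ants at (2,0),(4,1)
  0 0 0 0
  0 0 0 0
  4 0 0 0
  0 0 0 1
  0 3 0 0
After step 2: ants at (1,0),(3,1)
  0 0 0 0
  1 0 0 0
  3 0 0 0
  0 1 0 0
  0 2 0 0
After step 3: ants at (2,0),(4,1)
  0 0 0 0
  0 0 0 0
  4 0 0 0
  0 0 0 0
  0 3 0 0
After step 4: ants at (1,0),(3,1)
  0 0 0 0
  1 0 0 0
  3 0 0 0
  0 1 0 0
  0 2 0 0

0 0 0 0
1 0 0 0
3 0 0 0
0 1 0 0
0 2 0 0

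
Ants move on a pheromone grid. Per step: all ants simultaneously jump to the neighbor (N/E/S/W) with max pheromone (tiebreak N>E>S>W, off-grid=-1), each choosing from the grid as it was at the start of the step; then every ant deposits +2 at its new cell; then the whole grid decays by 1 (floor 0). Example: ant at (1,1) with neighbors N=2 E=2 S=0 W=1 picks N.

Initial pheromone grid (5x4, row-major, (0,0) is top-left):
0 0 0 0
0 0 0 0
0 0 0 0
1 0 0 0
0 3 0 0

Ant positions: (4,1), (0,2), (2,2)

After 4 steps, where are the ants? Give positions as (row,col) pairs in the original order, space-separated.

Step 1: ant0:(4,1)->N->(3,1) | ant1:(0,2)->E->(0,3) | ant2:(2,2)->N->(1,2)
  grid max=2 at (4,1)
Step 2: ant0:(3,1)->S->(4,1) | ant1:(0,3)->S->(1,3) | ant2:(1,2)->N->(0,2)
  grid max=3 at (4,1)
Step 3: ant0:(4,1)->N->(3,1) | ant1:(1,3)->N->(0,3) | ant2:(0,2)->E->(0,3)
  grid max=3 at (0,3)
Step 4: ant0:(3,1)->S->(4,1) | ant1:(0,3)->S->(1,3) | ant2:(0,3)->S->(1,3)
  grid max=3 at (1,3)

(4,1) (1,3) (1,3)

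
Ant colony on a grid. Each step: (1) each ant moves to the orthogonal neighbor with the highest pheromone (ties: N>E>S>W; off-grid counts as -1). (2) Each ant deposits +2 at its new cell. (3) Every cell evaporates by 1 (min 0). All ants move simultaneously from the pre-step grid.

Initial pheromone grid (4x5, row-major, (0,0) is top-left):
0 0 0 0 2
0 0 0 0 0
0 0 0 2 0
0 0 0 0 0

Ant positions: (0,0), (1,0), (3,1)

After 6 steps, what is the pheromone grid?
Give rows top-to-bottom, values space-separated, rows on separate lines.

After step 1: ants at (0,1),(0,0),(2,1)
  1 1 0 0 1
  0 0 0 0 0
  0 1 0 1 0
  0 0 0 0 0
After step 2: ants at (0,0),(0,1),(1,1)
  2 2 0 0 0
  0 1 0 0 0
  0 0 0 0 0
  0 0 0 0 0
After step 3: ants at (0,1),(0,0),(0,1)
  3 5 0 0 0
  0 0 0 0 0
  0 0 0 0 0
  0 0 0 0 0
After step 4: ants at (0,0),(0,1),(0,0)
  6 6 0 0 0
  0 0 0 0 0
  0 0 0 0 0
  0 0 0 0 0
After step 5: ants at (0,1),(0,0),(0,1)
  7 9 0 0 0
  0 0 0 0 0
  0 0 0 0 0
  0 0 0 0 0
After step 6: ants at (0,0),(0,1),(0,0)
  10 10 0 0 0
  0 0 0 0 0
  0 0 0 0 0
  0 0 0 0 0

10 10 0 0 0
0 0 0 0 0
0 0 0 0 0
0 0 0 0 0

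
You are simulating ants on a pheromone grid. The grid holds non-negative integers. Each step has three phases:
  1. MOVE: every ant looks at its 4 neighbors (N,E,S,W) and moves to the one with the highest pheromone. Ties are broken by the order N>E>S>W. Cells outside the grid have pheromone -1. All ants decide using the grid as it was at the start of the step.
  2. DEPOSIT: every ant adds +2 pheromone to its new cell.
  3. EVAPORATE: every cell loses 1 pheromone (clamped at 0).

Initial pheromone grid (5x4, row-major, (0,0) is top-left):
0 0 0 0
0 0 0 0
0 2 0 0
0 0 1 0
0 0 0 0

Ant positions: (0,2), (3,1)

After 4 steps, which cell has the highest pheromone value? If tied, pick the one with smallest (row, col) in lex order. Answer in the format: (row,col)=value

Answer: (2,1)=2

Derivation:
Step 1: ant0:(0,2)->E->(0,3) | ant1:(3,1)->N->(2,1)
  grid max=3 at (2,1)
Step 2: ant0:(0,3)->S->(1,3) | ant1:(2,1)->N->(1,1)
  grid max=2 at (2,1)
Step 3: ant0:(1,3)->N->(0,3) | ant1:(1,1)->S->(2,1)
  grid max=3 at (2,1)
Step 4: ant0:(0,3)->S->(1,3) | ant1:(2,1)->N->(1,1)
  grid max=2 at (2,1)
Final grid:
  0 0 0 0
  0 1 0 1
  0 2 0 0
  0 0 0 0
  0 0 0 0
Max pheromone 2 at (2,1)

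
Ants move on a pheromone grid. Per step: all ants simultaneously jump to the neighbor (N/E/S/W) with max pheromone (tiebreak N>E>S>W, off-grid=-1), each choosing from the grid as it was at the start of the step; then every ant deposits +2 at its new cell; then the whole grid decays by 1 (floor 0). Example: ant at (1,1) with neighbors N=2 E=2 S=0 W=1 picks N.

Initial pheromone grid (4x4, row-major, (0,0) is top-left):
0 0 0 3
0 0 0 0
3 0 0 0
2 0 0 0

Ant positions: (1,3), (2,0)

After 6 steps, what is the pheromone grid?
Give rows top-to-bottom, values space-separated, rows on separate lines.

After step 1: ants at (0,3),(3,0)
  0 0 0 4
  0 0 0 0
  2 0 0 0
  3 0 0 0
After step 2: ants at (1,3),(2,0)
  0 0 0 3
  0 0 0 1
  3 0 0 0
  2 0 0 0
After step 3: ants at (0,3),(3,0)
  0 0 0 4
  0 0 0 0
  2 0 0 0
  3 0 0 0
After step 4: ants at (1,3),(2,0)
  0 0 0 3
  0 0 0 1
  3 0 0 0
  2 0 0 0
After step 5: ants at (0,3),(3,0)
  0 0 0 4
  0 0 0 0
  2 0 0 0
  3 0 0 0
After step 6: ants at (1,3),(2,0)
  0 0 0 3
  0 0 0 1
  3 0 0 0
  2 0 0 0

0 0 0 3
0 0 0 1
3 0 0 0
2 0 0 0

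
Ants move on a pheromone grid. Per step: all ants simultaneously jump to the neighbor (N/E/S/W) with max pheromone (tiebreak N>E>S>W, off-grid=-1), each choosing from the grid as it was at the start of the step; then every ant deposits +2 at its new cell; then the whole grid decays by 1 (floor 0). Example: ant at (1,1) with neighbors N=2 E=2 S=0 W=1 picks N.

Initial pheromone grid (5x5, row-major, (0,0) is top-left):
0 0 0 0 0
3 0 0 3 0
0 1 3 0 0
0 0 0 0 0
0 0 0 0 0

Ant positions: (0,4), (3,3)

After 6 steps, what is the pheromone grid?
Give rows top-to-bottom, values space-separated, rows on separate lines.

After step 1: ants at (1,4),(2,3)
  0 0 0 0 0
  2 0 0 2 1
  0 0 2 1 0
  0 0 0 0 0
  0 0 0 0 0
After step 2: ants at (1,3),(1,3)
  0 0 0 0 0
  1 0 0 5 0
  0 0 1 0 0
  0 0 0 0 0
  0 0 0 0 0
After step 3: ants at (0,3),(0,3)
  0 0 0 3 0
  0 0 0 4 0
  0 0 0 0 0
  0 0 0 0 0
  0 0 0 0 0
After step 4: ants at (1,3),(1,3)
  0 0 0 2 0
  0 0 0 7 0
  0 0 0 0 0
  0 0 0 0 0
  0 0 0 0 0
After step 5: ants at (0,3),(0,3)
  0 0 0 5 0
  0 0 0 6 0
  0 0 0 0 0
  0 0 0 0 0
  0 0 0 0 0
After step 6: ants at (1,3),(1,3)
  0 0 0 4 0
  0 0 0 9 0
  0 0 0 0 0
  0 0 0 0 0
  0 0 0 0 0

0 0 0 4 0
0 0 0 9 0
0 0 0 0 0
0 0 0 0 0
0 0 0 0 0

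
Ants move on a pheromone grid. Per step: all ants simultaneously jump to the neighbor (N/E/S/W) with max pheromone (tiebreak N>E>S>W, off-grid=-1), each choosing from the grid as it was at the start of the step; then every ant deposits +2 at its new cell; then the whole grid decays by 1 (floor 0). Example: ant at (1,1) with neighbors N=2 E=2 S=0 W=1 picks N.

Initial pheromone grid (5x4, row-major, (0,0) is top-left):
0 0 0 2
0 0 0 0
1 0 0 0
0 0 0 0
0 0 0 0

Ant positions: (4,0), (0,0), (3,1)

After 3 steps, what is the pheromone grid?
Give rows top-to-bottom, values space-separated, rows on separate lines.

After step 1: ants at (3,0),(0,1),(2,1)
  0 1 0 1
  0 0 0 0
  0 1 0 0
  1 0 0 0
  0 0 0 0
After step 2: ants at (2,0),(0,2),(1,1)
  0 0 1 0
  0 1 0 0
  1 0 0 0
  0 0 0 0
  0 0 0 0
After step 3: ants at (1,0),(0,3),(0,1)
  0 1 0 1
  1 0 0 0
  0 0 0 0
  0 0 0 0
  0 0 0 0

0 1 0 1
1 0 0 0
0 0 0 0
0 0 0 0
0 0 0 0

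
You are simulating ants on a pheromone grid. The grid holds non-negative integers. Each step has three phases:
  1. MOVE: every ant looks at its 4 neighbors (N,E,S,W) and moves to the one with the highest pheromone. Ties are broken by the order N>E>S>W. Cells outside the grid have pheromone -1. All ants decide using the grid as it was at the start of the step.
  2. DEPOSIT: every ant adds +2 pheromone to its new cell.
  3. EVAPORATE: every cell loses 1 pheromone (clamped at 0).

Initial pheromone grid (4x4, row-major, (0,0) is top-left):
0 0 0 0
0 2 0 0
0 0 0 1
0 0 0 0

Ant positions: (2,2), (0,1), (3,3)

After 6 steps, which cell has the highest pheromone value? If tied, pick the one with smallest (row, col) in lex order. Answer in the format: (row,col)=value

Answer: (1,3)=7

Derivation:
Step 1: ant0:(2,2)->E->(2,3) | ant1:(0,1)->S->(1,1) | ant2:(3,3)->N->(2,3)
  grid max=4 at (2,3)
Step 2: ant0:(2,3)->N->(1,3) | ant1:(1,1)->N->(0,1) | ant2:(2,3)->N->(1,3)
  grid max=3 at (1,3)
Step 3: ant0:(1,3)->S->(2,3) | ant1:(0,1)->S->(1,1) | ant2:(1,3)->S->(2,3)
  grid max=6 at (2,3)
Step 4: ant0:(2,3)->N->(1,3) | ant1:(1,1)->N->(0,1) | ant2:(2,3)->N->(1,3)
  grid max=5 at (1,3)
Step 5: ant0:(1,3)->S->(2,3) | ant1:(0,1)->S->(1,1) | ant2:(1,3)->S->(2,3)
  grid max=8 at (2,3)
Step 6: ant0:(2,3)->N->(1,3) | ant1:(1,1)->N->(0,1) | ant2:(2,3)->N->(1,3)
  grid max=7 at (1,3)
Final grid:
  0 1 0 0
  0 2 0 7
  0 0 0 7
  0 0 0 0
Max pheromone 7 at (1,3)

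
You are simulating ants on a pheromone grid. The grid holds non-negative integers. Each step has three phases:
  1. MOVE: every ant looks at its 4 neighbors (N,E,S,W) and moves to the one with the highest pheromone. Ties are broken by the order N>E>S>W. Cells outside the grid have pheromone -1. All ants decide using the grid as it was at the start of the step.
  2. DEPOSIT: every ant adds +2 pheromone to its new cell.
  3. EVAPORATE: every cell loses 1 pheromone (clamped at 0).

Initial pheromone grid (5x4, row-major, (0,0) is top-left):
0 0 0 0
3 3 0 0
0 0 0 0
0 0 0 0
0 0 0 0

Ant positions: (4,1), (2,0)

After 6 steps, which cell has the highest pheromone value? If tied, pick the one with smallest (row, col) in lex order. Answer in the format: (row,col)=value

Answer: (1,0)=7

Derivation:
Step 1: ant0:(4,1)->N->(3,1) | ant1:(2,0)->N->(1,0)
  grid max=4 at (1,0)
Step 2: ant0:(3,1)->N->(2,1) | ant1:(1,0)->E->(1,1)
  grid max=3 at (1,0)
Step 3: ant0:(2,1)->N->(1,1) | ant1:(1,1)->W->(1,0)
  grid max=4 at (1,0)
Step 4: ant0:(1,1)->W->(1,0) | ant1:(1,0)->E->(1,1)
  grid max=5 at (1,0)
Step 5: ant0:(1,0)->E->(1,1) | ant1:(1,1)->W->(1,0)
  grid max=6 at (1,0)
Step 6: ant0:(1,1)->W->(1,0) | ant1:(1,0)->E->(1,1)
  grid max=7 at (1,0)
Final grid:
  0 0 0 0
  7 7 0 0
  0 0 0 0
  0 0 0 0
  0 0 0 0
Max pheromone 7 at (1,0)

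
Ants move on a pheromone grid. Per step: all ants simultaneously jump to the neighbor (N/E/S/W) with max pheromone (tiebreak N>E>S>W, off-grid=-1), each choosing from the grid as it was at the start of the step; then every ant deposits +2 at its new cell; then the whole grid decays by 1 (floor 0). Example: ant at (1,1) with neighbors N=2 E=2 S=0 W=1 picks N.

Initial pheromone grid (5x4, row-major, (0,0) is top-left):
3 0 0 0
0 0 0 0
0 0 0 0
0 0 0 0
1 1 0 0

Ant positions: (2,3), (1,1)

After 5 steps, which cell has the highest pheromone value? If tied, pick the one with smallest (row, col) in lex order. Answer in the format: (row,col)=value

Step 1: ant0:(2,3)->N->(1,3) | ant1:(1,1)->N->(0,1)
  grid max=2 at (0,0)
Step 2: ant0:(1,3)->N->(0,3) | ant1:(0,1)->W->(0,0)
  grid max=3 at (0,0)
Step 3: ant0:(0,3)->S->(1,3) | ant1:(0,0)->E->(0,1)
  grid max=2 at (0,0)
Step 4: ant0:(1,3)->N->(0,3) | ant1:(0,1)->W->(0,0)
  grid max=3 at (0,0)
Step 5: ant0:(0,3)->S->(1,3) | ant1:(0,0)->E->(0,1)
  grid max=2 at (0,0)
Final grid:
  2 1 0 0
  0 0 0 1
  0 0 0 0
  0 0 0 0
  0 0 0 0
Max pheromone 2 at (0,0)

Answer: (0,0)=2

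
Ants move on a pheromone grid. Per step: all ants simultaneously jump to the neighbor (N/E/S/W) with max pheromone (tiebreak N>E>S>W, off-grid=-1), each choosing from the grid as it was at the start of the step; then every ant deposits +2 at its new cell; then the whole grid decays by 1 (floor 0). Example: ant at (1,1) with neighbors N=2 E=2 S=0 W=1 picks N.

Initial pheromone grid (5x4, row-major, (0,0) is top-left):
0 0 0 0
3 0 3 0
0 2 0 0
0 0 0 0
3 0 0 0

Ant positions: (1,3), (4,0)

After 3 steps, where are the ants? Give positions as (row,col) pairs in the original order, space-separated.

Step 1: ant0:(1,3)->W->(1,2) | ant1:(4,0)->N->(3,0)
  grid max=4 at (1,2)
Step 2: ant0:(1,2)->N->(0,2) | ant1:(3,0)->S->(4,0)
  grid max=3 at (1,2)
Step 3: ant0:(0,2)->S->(1,2) | ant1:(4,0)->N->(3,0)
  grid max=4 at (1,2)

(1,2) (3,0)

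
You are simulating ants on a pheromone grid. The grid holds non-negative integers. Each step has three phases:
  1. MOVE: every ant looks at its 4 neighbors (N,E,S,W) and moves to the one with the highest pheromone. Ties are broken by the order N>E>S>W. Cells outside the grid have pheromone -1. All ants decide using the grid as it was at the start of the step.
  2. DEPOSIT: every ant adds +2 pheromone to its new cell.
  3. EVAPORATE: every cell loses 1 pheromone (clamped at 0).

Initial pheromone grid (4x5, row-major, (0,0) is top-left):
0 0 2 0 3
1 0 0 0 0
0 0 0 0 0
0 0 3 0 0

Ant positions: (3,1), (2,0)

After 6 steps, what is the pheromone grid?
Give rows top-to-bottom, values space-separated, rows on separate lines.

After step 1: ants at (3,2),(1,0)
  0 0 1 0 2
  2 0 0 0 0
  0 0 0 0 0
  0 0 4 0 0
After step 2: ants at (2,2),(0,0)
  1 0 0 0 1
  1 0 0 0 0
  0 0 1 0 0
  0 0 3 0 0
After step 3: ants at (3,2),(1,0)
  0 0 0 0 0
  2 0 0 0 0
  0 0 0 0 0
  0 0 4 0 0
After step 4: ants at (2,2),(0,0)
  1 0 0 0 0
  1 0 0 0 0
  0 0 1 0 0
  0 0 3 0 0
After step 5: ants at (3,2),(1,0)
  0 0 0 0 0
  2 0 0 0 0
  0 0 0 0 0
  0 0 4 0 0
After step 6: ants at (2,2),(0,0)
  1 0 0 0 0
  1 0 0 0 0
  0 0 1 0 0
  0 0 3 0 0

1 0 0 0 0
1 0 0 0 0
0 0 1 0 0
0 0 3 0 0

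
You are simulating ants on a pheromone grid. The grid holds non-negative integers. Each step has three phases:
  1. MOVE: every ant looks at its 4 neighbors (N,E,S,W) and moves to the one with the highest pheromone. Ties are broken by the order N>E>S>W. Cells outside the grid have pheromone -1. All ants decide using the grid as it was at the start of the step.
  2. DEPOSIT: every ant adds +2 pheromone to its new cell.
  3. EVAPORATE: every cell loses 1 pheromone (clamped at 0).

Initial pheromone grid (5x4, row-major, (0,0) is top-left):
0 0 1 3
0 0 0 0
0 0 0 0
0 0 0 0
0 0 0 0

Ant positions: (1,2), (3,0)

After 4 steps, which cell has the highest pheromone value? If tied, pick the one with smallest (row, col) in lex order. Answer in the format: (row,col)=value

Answer: (0,3)=3

Derivation:
Step 1: ant0:(1,2)->N->(0,2) | ant1:(3,0)->N->(2,0)
  grid max=2 at (0,2)
Step 2: ant0:(0,2)->E->(0,3) | ant1:(2,0)->N->(1,0)
  grid max=3 at (0,3)
Step 3: ant0:(0,3)->W->(0,2) | ant1:(1,0)->N->(0,0)
  grid max=2 at (0,2)
Step 4: ant0:(0,2)->E->(0,3) | ant1:(0,0)->E->(0,1)
  grid max=3 at (0,3)
Final grid:
  0 1 1 3
  0 0 0 0
  0 0 0 0
  0 0 0 0
  0 0 0 0
Max pheromone 3 at (0,3)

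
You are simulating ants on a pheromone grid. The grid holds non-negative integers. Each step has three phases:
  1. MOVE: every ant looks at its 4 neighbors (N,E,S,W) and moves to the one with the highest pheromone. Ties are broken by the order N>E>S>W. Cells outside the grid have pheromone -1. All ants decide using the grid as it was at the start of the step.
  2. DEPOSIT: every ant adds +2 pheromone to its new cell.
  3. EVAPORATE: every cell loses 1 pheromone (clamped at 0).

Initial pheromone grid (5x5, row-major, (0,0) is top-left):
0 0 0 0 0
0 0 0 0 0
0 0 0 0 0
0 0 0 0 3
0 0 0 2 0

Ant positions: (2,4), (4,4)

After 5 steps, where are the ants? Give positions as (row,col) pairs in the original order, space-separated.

Step 1: ant0:(2,4)->S->(3,4) | ant1:(4,4)->N->(3,4)
  grid max=6 at (3,4)
Step 2: ant0:(3,4)->N->(2,4) | ant1:(3,4)->N->(2,4)
  grid max=5 at (3,4)
Step 3: ant0:(2,4)->S->(3,4) | ant1:(2,4)->S->(3,4)
  grid max=8 at (3,4)
Step 4: ant0:(3,4)->N->(2,4) | ant1:(3,4)->N->(2,4)
  grid max=7 at (3,4)
Step 5: ant0:(2,4)->S->(3,4) | ant1:(2,4)->S->(3,4)
  grid max=10 at (3,4)

(3,4) (3,4)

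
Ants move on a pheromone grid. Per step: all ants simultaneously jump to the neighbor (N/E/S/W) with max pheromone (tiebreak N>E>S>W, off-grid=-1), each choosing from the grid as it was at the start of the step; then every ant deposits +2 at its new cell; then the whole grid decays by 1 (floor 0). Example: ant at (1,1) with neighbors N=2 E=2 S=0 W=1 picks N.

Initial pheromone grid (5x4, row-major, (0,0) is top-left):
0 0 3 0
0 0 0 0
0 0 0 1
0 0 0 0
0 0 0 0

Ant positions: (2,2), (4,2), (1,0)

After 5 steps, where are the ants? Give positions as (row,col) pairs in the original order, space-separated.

Step 1: ant0:(2,2)->E->(2,3) | ant1:(4,2)->N->(3,2) | ant2:(1,0)->N->(0,0)
  grid max=2 at (0,2)
Step 2: ant0:(2,3)->N->(1,3) | ant1:(3,2)->N->(2,2) | ant2:(0,0)->E->(0,1)
  grid max=1 at (0,1)
Step 3: ant0:(1,3)->S->(2,3) | ant1:(2,2)->E->(2,3) | ant2:(0,1)->E->(0,2)
  grid max=4 at (2,3)
Step 4: ant0:(2,3)->N->(1,3) | ant1:(2,3)->N->(1,3) | ant2:(0,2)->E->(0,3)
  grid max=3 at (1,3)
Step 5: ant0:(1,3)->S->(2,3) | ant1:(1,3)->S->(2,3) | ant2:(0,3)->S->(1,3)
  grid max=6 at (2,3)

(2,3) (2,3) (1,3)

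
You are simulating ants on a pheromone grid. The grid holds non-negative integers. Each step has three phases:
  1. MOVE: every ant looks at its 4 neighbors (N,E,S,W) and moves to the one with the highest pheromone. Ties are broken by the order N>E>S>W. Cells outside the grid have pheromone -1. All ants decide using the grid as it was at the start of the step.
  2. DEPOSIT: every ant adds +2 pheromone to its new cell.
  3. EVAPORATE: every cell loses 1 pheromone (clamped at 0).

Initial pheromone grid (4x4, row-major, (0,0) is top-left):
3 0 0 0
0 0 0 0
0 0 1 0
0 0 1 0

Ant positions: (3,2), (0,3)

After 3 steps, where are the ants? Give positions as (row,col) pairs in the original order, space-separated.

Step 1: ant0:(3,2)->N->(2,2) | ant1:(0,3)->S->(1,3)
  grid max=2 at (0,0)
Step 2: ant0:(2,2)->N->(1,2) | ant1:(1,3)->N->(0,3)
  grid max=1 at (0,0)
Step 3: ant0:(1,2)->S->(2,2) | ant1:(0,3)->S->(1,3)
  grid max=2 at (2,2)

(2,2) (1,3)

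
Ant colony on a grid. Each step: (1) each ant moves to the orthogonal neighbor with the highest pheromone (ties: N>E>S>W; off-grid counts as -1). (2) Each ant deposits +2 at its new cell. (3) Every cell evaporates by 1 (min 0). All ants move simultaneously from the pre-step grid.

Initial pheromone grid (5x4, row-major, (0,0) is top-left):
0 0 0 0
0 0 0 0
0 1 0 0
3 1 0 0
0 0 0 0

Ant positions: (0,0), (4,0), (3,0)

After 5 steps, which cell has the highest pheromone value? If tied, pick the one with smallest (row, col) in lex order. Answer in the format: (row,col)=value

Answer: (3,0)=8

Derivation:
Step 1: ant0:(0,0)->E->(0,1) | ant1:(4,0)->N->(3,0) | ant2:(3,0)->E->(3,1)
  grid max=4 at (3,0)
Step 2: ant0:(0,1)->E->(0,2) | ant1:(3,0)->E->(3,1) | ant2:(3,1)->W->(3,0)
  grid max=5 at (3,0)
Step 3: ant0:(0,2)->E->(0,3) | ant1:(3,1)->W->(3,0) | ant2:(3,0)->E->(3,1)
  grid max=6 at (3,0)
Step 4: ant0:(0,3)->S->(1,3) | ant1:(3,0)->E->(3,1) | ant2:(3,1)->W->(3,0)
  grid max=7 at (3,0)
Step 5: ant0:(1,3)->N->(0,3) | ant1:(3,1)->W->(3,0) | ant2:(3,0)->E->(3,1)
  grid max=8 at (3,0)
Final grid:
  0 0 0 1
  0 0 0 0
  0 0 0 0
  8 6 0 0
  0 0 0 0
Max pheromone 8 at (3,0)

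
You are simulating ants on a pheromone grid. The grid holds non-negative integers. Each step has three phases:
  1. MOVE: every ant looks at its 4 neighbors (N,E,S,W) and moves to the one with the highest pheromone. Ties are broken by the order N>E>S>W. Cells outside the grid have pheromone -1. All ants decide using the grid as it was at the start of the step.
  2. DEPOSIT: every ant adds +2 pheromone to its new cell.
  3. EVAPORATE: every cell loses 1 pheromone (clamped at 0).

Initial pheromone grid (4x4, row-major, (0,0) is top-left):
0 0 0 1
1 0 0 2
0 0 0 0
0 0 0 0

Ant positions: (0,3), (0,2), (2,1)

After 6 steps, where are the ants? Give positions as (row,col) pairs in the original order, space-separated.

Step 1: ant0:(0,3)->S->(1,3) | ant1:(0,2)->E->(0,3) | ant2:(2,1)->N->(1,1)
  grid max=3 at (1,3)
Step 2: ant0:(1,3)->N->(0,3) | ant1:(0,3)->S->(1,3) | ant2:(1,1)->N->(0,1)
  grid max=4 at (1,3)
Step 3: ant0:(0,3)->S->(1,3) | ant1:(1,3)->N->(0,3) | ant2:(0,1)->E->(0,2)
  grid max=5 at (1,3)
Step 4: ant0:(1,3)->N->(0,3) | ant1:(0,3)->S->(1,3) | ant2:(0,2)->E->(0,3)
  grid max=7 at (0,3)
Step 5: ant0:(0,3)->S->(1,3) | ant1:(1,3)->N->(0,3) | ant2:(0,3)->S->(1,3)
  grid max=9 at (1,3)
Step 6: ant0:(1,3)->N->(0,3) | ant1:(0,3)->S->(1,3) | ant2:(1,3)->N->(0,3)
  grid max=11 at (0,3)

(0,3) (1,3) (0,3)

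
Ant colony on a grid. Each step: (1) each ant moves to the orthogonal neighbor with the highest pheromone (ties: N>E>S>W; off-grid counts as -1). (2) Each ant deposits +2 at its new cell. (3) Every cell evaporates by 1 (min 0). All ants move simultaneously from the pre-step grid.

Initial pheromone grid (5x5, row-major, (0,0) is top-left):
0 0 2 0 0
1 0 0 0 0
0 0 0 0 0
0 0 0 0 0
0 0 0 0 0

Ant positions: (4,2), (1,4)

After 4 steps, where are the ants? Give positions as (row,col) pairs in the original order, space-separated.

Step 1: ant0:(4,2)->N->(3,2) | ant1:(1,4)->N->(0,4)
  grid max=1 at (0,2)
Step 2: ant0:(3,2)->N->(2,2) | ant1:(0,4)->S->(1,4)
  grid max=1 at (1,4)
Step 3: ant0:(2,2)->N->(1,2) | ant1:(1,4)->N->(0,4)
  grid max=1 at (0,4)
Step 4: ant0:(1,2)->N->(0,2) | ant1:(0,4)->S->(1,4)
  grid max=1 at (0,2)

(0,2) (1,4)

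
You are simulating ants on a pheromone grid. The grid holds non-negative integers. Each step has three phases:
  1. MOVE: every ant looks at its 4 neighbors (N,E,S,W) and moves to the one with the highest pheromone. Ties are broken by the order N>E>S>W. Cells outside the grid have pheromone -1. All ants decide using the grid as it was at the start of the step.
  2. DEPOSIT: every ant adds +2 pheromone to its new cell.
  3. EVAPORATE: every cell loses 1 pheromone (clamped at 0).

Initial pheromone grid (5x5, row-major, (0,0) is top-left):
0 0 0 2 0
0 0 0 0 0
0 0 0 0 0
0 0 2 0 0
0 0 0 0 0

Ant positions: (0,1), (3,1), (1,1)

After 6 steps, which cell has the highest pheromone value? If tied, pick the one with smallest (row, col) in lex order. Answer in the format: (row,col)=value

Answer: (0,2)=6

Derivation:
Step 1: ant0:(0,1)->E->(0,2) | ant1:(3,1)->E->(3,2) | ant2:(1,1)->N->(0,1)
  grid max=3 at (3,2)
Step 2: ant0:(0,2)->E->(0,3) | ant1:(3,2)->N->(2,2) | ant2:(0,1)->E->(0,2)
  grid max=2 at (0,2)
Step 3: ant0:(0,3)->W->(0,2) | ant1:(2,2)->S->(3,2) | ant2:(0,2)->E->(0,3)
  grid max=3 at (0,2)
Step 4: ant0:(0,2)->E->(0,3) | ant1:(3,2)->N->(2,2) | ant2:(0,3)->W->(0,2)
  grid max=4 at (0,2)
Step 5: ant0:(0,3)->W->(0,2) | ant1:(2,2)->S->(3,2) | ant2:(0,2)->E->(0,3)
  grid max=5 at (0,2)
Step 6: ant0:(0,2)->E->(0,3) | ant1:(3,2)->N->(2,2) | ant2:(0,3)->W->(0,2)
  grid max=6 at (0,2)
Final grid:
  0 0 6 6 0
  0 0 0 0 0
  0 0 1 0 0
  0 0 2 0 0
  0 0 0 0 0
Max pheromone 6 at (0,2)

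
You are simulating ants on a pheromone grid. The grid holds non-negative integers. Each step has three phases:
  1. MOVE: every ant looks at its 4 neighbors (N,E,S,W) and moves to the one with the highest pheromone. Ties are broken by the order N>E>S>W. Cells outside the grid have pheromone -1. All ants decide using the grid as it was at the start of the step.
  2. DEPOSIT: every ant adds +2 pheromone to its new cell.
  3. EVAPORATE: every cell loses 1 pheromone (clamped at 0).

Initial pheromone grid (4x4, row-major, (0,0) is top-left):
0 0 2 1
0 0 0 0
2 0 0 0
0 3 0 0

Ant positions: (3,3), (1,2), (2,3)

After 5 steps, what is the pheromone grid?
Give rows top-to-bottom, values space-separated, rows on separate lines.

After step 1: ants at (2,3),(0,2),(1,3)
  0 0 3 0
  0 0 0 1
  1 0 0 1
  0 2 0 0
After step 2: ants at (1,3),(0,3),(2,3)
  0 0 2 1
  0 0 0 2
  0 0 0 2
  0 1 0 0
After step 3: ants at (2,3),(1,3),(1,3)
  0 0 1 0
  0 0 0 5
  0 0 0 3
  0 0 0 0
After step 4: ants at (1,3),(2,3),(2,3)
  0 0 0 0
  0 0 0 6
  0 0 0 6
  0 0 0 0
After step 5: ants at (2,3),(1,3),(1,3)
  0 0 0 0
  0 0 0 9
  0 0 0 7
  0 0 0 0

0 0 0 0
0 0 0 9
0 0 0 7
0 0 0 0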